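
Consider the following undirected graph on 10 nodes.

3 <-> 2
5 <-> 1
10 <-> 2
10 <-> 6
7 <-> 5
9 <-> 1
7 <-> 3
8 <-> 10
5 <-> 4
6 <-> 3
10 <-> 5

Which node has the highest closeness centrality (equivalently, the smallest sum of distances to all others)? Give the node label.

5

Farness (sum of distances to all others) for each node — 1:20, 2:20, 3:20, 4:22, 5:14, 6:20, 7:18, 8:23, 9:28, 10:15.
The smallest farness is 14, for 5, so 5 has the highest closeness.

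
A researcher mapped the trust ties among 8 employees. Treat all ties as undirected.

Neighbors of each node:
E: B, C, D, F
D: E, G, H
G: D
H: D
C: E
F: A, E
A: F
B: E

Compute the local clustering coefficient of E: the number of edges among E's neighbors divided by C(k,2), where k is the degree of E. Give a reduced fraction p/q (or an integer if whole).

0

E's neighbors: B, C, D, and F (k = 4).
Possible neighbor pairs: C(4,2) = 6. Edges among them: none → e = 0.
Clustering(E) = 0/6 = 0.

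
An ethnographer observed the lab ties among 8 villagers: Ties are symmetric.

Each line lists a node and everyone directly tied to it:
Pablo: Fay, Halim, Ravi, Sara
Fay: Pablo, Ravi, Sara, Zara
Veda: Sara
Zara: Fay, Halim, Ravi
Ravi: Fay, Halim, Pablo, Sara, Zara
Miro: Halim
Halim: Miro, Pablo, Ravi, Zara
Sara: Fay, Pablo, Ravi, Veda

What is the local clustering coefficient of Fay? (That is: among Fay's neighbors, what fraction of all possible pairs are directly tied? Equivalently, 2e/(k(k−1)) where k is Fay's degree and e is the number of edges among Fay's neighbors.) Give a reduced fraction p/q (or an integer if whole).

2/3

Fay's neighbors: Pablo, Ravi, Sara, and Zara (k = 4).
Possible neighbor pairs: C(4,2) = 6. Edges among them: Pablo–Ravi, Pablo–Sara, Ravi–Sara, Ravi–Zara → e = 4.
Clustering(Fay) = 4/6 = 2/3.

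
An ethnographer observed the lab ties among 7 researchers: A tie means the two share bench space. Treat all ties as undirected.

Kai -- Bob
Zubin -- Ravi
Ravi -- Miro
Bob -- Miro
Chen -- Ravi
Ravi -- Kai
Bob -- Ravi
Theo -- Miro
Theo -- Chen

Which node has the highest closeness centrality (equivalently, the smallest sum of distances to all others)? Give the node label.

Farness (sum of distances to all others) for each node — Bob:9, Chen:10, Kai:11, Miro:9, Ravi:7, Theo:12, Zubin:12.
The smallest farness is 7, for Ravi, so Ravi has the highest closeness.

Ravi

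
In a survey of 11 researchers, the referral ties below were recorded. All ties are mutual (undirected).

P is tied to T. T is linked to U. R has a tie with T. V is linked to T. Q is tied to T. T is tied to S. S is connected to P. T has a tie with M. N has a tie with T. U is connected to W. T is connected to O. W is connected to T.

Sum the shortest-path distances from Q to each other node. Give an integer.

Distances from Q: M:2, N:2, O:2, P:2, R:2, S:2, T:1, U:2, V:2, W:2.
Sum = 2 + 2 + 2 + 2 + 2 + 2 + 1 + 2 + 2 + 2 = 19.

19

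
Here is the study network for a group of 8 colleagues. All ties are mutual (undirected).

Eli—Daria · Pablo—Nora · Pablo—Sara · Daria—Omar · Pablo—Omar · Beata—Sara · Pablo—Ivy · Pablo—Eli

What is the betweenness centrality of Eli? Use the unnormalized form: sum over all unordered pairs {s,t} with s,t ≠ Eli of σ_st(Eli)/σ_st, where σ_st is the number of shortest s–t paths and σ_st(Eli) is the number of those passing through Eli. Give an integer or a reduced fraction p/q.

Pairs whose geodesics pass through Eli — Nora–Daria: 1/2; Pablo–Daria: 1/2; Ivy–Daria: 1/2; Sara–Daria: 1/2; Daria–Beata: 1/2.
All other pairs contribute 0.
Summing the contributions gives betweenness(Eli) = 5/2.

5/2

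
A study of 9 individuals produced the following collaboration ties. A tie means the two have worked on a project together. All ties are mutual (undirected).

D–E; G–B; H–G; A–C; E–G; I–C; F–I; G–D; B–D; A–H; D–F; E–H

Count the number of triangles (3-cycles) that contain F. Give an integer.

F's neighbors are D and I, but none of them are tied to each other, so no triangle contains F.

0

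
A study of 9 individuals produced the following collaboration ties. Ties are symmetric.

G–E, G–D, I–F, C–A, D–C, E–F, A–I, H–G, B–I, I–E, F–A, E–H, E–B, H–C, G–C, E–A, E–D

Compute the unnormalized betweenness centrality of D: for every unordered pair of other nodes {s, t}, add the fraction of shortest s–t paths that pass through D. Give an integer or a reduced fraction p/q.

Pairs whose geodesics pass through D — C–E: 1/4; C–B: 1/5.
All other pairs contribute 0.
Summing the contributions gives betweenness(D) = 9/20.

9/20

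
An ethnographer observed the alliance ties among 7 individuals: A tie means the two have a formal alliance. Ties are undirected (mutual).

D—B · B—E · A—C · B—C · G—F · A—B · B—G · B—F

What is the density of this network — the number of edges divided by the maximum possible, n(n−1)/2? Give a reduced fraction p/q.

8/21

There are 8 edges and 7 nodes, so the maximum possible is C(7,2) = 21.
Density = 8/21.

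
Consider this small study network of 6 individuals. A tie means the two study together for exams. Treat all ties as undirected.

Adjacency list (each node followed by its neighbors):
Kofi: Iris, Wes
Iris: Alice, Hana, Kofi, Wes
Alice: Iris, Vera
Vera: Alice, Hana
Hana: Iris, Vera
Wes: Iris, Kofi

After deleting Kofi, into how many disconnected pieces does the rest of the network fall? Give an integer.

Kofi's neighbors (Iris and Wes) remain reachable from one another through other ties, so the rest of the network stays in one piece.

1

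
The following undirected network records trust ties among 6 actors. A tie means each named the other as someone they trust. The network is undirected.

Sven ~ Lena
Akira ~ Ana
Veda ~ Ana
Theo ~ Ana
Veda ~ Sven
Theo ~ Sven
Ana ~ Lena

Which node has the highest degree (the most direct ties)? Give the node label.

Ana

Degrees — Akira:1, Ana:4, Lena:2, Sven:3, Theo:2, Veda:2.
The maximum is 4, attained only by Ana.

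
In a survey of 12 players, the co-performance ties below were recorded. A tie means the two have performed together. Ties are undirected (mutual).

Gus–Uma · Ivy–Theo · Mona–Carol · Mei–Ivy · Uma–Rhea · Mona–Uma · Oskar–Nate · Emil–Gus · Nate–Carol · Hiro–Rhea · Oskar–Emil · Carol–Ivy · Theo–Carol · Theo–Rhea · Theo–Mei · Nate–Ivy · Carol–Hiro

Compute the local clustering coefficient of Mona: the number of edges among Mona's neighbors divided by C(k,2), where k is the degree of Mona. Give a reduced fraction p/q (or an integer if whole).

Mona's neighbors: Carol and Uma (k = 2).
Possible neighbor pairs: C(2,2) = 1. Edges among them: none → e = 0.
Clustering(Mona) = 0/1.

0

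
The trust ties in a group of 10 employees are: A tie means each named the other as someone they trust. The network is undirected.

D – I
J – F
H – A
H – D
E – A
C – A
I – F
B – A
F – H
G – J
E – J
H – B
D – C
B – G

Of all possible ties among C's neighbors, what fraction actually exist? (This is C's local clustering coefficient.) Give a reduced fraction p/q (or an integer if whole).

C's neighbors: A and D (k = 2).
Possible neighbor pairs: C(2,2) = 1. Edges among them: none → e = 0.
Clustering(C) = 0/1.

0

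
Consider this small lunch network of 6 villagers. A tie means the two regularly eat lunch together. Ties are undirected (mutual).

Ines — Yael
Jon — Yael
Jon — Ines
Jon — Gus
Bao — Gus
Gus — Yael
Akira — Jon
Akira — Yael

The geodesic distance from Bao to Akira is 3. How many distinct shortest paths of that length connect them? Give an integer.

The shortest distance is 3. The length-3 paths are: Bao–Gus–Jon–Akira; Bao–Gus–Yael–Akira.
That gives 2 distinct shortest paths.

2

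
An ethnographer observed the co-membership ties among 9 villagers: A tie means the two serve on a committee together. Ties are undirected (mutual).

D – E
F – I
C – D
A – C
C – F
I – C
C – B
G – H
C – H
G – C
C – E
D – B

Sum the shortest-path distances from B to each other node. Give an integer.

14

Distances from B: A:2, C:1, D:1, E:2, F:2, G:2, H:2, I:2.
Sum = 2 + 1 + 1 + 2 + 2 + 2 + 2 + 2 = 14.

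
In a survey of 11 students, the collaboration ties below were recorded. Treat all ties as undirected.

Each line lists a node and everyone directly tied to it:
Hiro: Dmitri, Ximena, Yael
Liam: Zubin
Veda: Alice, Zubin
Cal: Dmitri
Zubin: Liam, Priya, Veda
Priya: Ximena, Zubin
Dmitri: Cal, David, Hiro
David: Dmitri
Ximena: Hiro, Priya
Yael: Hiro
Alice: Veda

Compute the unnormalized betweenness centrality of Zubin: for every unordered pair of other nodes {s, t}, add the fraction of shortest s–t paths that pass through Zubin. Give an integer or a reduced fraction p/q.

Pairs whose geodesics pass through Zubin — Hiro–Alice: 1; Hiro–Veda: 1; Hiro–Liam: 1; Ximena–Alice: 1; Ximena–Veda: 1; Ximena–Liam: 1; Alice–Yael: 1; Alice–Liam: 1; Alice–Priya: 1; Alice–David: 1; Alice–Dmitri: 1; Alice–Cal: 1; Veda–Yael: 1; Veda–Liam: 1 … (+9 more pairs).
All other pairs contribute 0.
Summing the contributions gives betweenness(Zubin) = 23.

23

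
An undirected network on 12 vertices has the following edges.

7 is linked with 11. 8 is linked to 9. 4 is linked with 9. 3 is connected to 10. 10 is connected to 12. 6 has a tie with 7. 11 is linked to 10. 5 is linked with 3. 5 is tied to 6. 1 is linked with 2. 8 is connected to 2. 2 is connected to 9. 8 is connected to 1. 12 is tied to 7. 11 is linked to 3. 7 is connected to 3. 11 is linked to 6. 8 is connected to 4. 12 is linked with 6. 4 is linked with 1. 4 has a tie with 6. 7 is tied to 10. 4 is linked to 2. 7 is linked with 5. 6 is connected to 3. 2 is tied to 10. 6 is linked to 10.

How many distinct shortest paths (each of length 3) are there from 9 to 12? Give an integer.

2

The shortest distance is 3. The length-3 paths are: 9–4–6–12; 9–2–10–12.
That gives 2 distinct shortest paths.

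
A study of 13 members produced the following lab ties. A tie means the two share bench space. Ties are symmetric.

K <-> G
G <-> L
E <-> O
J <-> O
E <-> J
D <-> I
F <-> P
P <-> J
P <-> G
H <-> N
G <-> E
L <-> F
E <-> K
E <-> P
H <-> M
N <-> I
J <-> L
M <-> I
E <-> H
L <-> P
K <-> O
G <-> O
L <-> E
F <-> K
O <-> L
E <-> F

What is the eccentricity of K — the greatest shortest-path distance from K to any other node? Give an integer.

5

Distances from K: D:5, E:1, F:1, G:1, H:2, I:4, J:2, L:2, M:3, N:3, O:1, P:2.
The largest is 5 (to D), so the eccentricity of K is 5.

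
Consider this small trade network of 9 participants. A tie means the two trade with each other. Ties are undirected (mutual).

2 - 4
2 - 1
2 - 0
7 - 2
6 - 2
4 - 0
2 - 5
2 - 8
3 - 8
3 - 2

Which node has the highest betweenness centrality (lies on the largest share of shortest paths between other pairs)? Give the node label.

Unnormalized betweenness of each node: 0:0, 1:0, 2:26, 3:0, 4:0, 5:0, 6:0, 7:0, 8:0.
2 has the largest value, 26, making it the main broker — the node through which the most shortest paths run.

2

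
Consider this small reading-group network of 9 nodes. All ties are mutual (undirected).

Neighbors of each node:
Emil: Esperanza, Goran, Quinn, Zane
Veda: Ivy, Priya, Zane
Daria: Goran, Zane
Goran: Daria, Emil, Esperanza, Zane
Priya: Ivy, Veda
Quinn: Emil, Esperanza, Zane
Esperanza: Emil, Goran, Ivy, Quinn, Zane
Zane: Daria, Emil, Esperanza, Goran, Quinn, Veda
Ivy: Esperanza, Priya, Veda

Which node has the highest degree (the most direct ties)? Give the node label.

Degrees — Daria:2, Emil:4, Esperanza:5, Goran:4, Ivy:3, Priya:2, Quinn:3, Veda:3, Zane:6.
The maximum is 6, attained only by Zane.

Zane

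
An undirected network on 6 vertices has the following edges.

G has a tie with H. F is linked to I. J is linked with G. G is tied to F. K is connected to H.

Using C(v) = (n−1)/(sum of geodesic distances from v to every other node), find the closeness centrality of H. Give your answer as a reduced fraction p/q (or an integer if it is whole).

5/9

Distances from H: F:2, G:1, I:3, J:2, K:1. Sum = 9.
n = 6, so closeness = 5/9.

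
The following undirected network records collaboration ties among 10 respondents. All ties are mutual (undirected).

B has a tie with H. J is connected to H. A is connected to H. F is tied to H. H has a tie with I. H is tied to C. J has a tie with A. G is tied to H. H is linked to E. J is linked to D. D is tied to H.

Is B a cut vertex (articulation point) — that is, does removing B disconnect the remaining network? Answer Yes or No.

Even without B, every remaining node can still reach every other (the residual graph is connected), so B is not a cut vertex.

No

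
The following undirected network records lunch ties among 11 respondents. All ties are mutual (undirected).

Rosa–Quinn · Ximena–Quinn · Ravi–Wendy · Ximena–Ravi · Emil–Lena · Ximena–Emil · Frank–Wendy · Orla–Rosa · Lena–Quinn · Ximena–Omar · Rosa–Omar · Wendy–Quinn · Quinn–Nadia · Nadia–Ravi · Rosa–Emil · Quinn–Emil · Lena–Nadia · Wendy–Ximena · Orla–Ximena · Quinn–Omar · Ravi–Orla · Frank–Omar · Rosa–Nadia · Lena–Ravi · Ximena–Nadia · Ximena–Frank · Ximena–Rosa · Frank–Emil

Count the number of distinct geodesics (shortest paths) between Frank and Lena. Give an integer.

1

The shortest distance is 2, and the only length-2 path is Frank–Emil–Lena. So there is exactly 1 shortest path.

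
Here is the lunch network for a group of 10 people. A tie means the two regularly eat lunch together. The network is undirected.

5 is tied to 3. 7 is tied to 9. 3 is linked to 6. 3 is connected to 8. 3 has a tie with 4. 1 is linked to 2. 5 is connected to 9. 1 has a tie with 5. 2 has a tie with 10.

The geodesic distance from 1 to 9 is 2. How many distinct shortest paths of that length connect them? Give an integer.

1

The shortest distance is 2, and the only length-2 path is 1–5–9. So there is exactly 1 shortest path.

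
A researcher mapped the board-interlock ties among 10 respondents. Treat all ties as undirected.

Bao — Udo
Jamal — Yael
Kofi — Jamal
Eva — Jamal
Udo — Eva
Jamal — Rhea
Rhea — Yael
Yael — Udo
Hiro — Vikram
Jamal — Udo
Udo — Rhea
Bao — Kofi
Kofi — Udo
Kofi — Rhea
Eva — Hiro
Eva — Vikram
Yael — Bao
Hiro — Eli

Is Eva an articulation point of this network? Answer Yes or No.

Yes

Removing Eva leaves {Eli, Hiro, and Vikram} with no path to {Bao, Jamal, Kofi, Rhea, Udo, and Yael}, so the network splits into 2 components. Eva is a cut vertex.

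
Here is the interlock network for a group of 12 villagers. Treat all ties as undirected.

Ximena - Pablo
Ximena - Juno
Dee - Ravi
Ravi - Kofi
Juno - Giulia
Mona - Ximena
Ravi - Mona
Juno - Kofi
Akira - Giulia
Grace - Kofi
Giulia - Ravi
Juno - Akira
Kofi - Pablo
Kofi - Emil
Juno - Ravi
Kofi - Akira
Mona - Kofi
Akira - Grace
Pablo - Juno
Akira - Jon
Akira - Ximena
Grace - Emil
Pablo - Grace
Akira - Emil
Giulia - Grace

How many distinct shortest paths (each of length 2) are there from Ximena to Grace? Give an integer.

The shortest distance is 2. The length-2 paths are: Ximena–Akira–Grace; Ximena–Pablo–Grace.
That gives 2 distinct shortest paths.

2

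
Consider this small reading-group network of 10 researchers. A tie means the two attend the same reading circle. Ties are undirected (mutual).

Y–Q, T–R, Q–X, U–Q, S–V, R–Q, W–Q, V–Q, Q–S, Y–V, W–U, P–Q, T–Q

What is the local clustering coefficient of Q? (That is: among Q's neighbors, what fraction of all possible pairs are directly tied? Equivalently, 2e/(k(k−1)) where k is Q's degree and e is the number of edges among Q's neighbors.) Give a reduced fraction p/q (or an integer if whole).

Q's neighbors: P, R, S, T, U, V, W, X, and Y (k = 9).
Possible neighbor pairs: C(9,2) = 36. Edges among them: R–T, S–V, U–W, V–Y → e = 4.
Clustering(Q) = 4/36 = 1/9.

1/9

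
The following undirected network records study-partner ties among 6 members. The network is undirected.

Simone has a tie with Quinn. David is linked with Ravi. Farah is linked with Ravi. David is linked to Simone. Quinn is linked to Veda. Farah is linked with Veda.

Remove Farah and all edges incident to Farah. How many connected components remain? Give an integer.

1

Farah's neighbors (Ravi and Veda) remain reachable from one another through other ties, so the rest of the network stays in one piece.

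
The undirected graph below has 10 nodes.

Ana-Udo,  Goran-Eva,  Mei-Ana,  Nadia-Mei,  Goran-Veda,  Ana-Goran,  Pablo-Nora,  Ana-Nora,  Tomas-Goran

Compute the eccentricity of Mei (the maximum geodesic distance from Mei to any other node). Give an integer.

3

Distances from Mei: Ana:1, Eva:3, Goran:2, Nadia:1, Nora:2, Pablo:3, Tomas:3, Udo:2, Veda:3.
The largest is 3 (to Pablo, Eva, Tomas, and Veda), so the eccentricity of Mei is 3.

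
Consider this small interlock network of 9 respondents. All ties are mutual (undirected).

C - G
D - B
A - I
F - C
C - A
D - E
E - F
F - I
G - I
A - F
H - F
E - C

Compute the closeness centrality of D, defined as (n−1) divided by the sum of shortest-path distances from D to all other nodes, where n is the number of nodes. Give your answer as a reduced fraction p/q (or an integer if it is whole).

Distances from D: A:3, B:1, C:2, E:1, F:2, G:3, H:3, I:3. Sum = 18.
n = 9, so closeness = 8/18 = 4/9.

4/9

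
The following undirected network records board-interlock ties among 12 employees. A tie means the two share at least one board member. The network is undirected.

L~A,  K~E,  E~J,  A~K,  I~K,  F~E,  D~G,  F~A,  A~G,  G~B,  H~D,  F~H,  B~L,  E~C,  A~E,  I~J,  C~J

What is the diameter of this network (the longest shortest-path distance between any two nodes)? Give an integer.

4

Eccentricity of each node (its greatest distance to any other): A:2, B:4, C:4, D:4, E:3, F:3, G:3, H:4, I:4, J:4, K:3, L:3.
The maximum eccentricity is 4, realized for instance by the pair H–I via H – F – E – J – I. So the diameter is 4.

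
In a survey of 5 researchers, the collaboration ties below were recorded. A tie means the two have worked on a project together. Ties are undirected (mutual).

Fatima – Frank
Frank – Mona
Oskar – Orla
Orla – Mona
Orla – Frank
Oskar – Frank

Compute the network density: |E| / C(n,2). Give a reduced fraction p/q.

3/5

There are 6 edges and 5 nodes, so the maximum possible is C(5,2) = 10.
Density = 6/10 = 3/5.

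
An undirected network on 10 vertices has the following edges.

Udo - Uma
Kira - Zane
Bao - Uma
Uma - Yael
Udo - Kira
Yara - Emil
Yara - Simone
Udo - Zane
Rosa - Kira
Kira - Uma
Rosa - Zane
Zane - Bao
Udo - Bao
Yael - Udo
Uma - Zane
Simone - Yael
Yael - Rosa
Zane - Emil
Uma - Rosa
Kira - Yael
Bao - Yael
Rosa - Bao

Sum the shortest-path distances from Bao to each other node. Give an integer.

Distances from Bao: Emil:2, Kira:2, Rosa:1, Simone:2, Udo:1, Uma:1, Yael:1, Yara:3, Zane:1.
Sum = 2 + 2 + 1 + 2 + 1 + 1 + 1 + 3 + 1 = 14.

14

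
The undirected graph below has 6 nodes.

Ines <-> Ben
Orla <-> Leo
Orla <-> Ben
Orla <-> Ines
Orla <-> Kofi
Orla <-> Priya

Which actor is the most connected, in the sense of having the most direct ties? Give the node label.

Degrees — Ben:2, Ines:2, Kofi:1, Leo:1, Orla:5, Priya:1.
The maximum is 5, attained only by Orla.

Orla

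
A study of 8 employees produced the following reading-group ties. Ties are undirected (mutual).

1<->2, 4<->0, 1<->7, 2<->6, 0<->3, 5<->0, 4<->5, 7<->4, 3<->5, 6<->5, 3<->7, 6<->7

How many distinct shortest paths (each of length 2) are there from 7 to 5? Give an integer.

3

The shortest distance is 2. The length-2 paths are: 7–6–5; 7–4–5; 7–3–5.
That gives 3 distinct shortest paths.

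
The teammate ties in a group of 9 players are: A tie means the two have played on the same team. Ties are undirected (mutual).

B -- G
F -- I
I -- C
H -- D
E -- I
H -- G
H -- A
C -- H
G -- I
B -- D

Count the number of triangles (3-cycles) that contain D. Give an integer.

0

D's neighbors are B and H, but none of them are tied to each other, so no triangle contains D.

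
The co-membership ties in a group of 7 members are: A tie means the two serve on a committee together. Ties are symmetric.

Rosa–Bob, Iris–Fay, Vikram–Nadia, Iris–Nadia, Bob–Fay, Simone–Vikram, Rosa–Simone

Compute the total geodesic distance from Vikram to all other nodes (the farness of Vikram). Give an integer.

12

Distances from Vikram: Bob:3, Fay:3, Iris:2, Nadia:1, Rosa:2, Simone:1.
Sum = 3 + 3 + 2 + 1 + 2 + 1 = 12.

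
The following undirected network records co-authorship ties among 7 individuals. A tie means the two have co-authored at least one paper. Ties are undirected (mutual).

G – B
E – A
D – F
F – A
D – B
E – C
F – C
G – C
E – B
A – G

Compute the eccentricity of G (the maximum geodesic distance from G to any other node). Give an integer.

2

Distances from G: A:1, B:1, C:1, D:2, E:2, F:2.
The largest is 2 (to E, F, and D), so the eccentricity of G is 2.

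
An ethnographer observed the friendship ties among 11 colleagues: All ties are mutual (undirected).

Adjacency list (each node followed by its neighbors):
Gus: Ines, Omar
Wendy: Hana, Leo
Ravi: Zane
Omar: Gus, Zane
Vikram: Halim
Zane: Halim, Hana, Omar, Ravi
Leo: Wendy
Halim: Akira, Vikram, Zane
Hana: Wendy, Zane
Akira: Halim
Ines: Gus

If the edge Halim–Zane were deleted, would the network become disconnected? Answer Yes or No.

Without the Halim–Zane edge there is no alternate route between Halim and Zane, so the network disconnects. It is a bridge.

Yes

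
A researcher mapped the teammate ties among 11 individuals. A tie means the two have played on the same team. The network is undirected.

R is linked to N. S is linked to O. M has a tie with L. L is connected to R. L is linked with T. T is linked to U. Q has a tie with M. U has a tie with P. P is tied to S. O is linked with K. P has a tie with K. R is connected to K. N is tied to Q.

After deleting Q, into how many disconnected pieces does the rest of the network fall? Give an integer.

Q's neighbors (M and N) remain reachable from one another through other ties, so the rest of the network stays in one piece.

1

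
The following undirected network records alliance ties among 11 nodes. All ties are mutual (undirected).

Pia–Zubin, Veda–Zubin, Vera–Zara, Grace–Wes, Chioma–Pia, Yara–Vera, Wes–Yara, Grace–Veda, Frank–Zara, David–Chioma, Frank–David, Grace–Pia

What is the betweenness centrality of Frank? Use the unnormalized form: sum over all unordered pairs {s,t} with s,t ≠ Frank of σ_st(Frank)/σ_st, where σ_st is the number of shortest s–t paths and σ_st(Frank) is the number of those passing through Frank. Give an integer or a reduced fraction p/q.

Pairs whose geodesics pass through Frank — David–Yara: 1; David–Vera: 1; David–Zara: 1; Chioma–Vera: 1; Chioma–Zara: 1; Pia–Zara: 1; Zubin–Zara: 1.
All other pairs contribute 0.
Summing the contributions gives betweenness(Frank) = 7.

7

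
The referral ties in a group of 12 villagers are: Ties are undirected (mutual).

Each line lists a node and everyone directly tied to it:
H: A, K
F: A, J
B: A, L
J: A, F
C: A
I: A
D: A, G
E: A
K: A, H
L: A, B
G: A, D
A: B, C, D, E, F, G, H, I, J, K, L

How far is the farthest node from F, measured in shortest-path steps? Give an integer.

2

Distances from F: A:1, B:2, C:2, D:2, E:2, G:2, H:2, I:2, J:1, K:2, L:2.
The largest is 2 (to D, I, K, H, C, E, L, B, and G), so the eccentricity of F is 2.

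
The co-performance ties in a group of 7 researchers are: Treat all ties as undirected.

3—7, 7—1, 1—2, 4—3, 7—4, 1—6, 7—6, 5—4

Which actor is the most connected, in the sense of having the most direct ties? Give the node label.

7

Degrees — 1:3, 2:1, 3:2, 4:3, 5:1, 6:2, 7:4.
The maximum is 4, attained only by 7.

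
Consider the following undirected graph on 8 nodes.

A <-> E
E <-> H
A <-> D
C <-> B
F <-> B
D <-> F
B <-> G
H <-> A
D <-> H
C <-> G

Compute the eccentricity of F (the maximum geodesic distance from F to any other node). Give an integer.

3

Distances from F: A:2, B:1, C:2, D:1, E:3, G:2, H:2.
The largest is 3 (to E), so the eccentricity of F is 3.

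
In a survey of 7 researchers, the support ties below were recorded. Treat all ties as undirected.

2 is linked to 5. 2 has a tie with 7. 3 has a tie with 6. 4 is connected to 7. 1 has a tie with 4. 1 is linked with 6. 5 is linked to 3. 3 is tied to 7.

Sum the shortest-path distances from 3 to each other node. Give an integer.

9

Distances from 3: 1:2, 2:2, 4:2, 5:1, 6:1, 7:1.
Sum = 2 + 2 + 2 + 1 + 1 + 1 = 9.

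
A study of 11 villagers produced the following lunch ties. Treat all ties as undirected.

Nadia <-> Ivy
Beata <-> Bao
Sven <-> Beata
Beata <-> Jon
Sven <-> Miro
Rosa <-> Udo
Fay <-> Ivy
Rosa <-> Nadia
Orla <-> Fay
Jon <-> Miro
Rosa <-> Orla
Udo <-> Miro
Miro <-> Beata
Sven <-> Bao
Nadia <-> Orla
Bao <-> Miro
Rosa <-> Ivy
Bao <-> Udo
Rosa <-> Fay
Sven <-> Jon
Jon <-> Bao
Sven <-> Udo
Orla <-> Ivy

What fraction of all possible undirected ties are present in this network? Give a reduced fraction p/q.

There are 23 edges and 11 nodes, so the maximum possible is C(11,2) = 55.
Density = 23/55.

23/55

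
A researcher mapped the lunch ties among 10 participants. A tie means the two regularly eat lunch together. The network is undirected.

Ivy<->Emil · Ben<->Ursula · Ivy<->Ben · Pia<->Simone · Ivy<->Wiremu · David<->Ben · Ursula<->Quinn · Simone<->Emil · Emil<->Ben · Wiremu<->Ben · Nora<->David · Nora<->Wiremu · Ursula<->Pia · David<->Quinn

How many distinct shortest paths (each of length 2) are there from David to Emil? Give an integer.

1

The shortest distance is 2, and the only length-2 path is David–Ben–Emil. So there is exactly 1 shortest path.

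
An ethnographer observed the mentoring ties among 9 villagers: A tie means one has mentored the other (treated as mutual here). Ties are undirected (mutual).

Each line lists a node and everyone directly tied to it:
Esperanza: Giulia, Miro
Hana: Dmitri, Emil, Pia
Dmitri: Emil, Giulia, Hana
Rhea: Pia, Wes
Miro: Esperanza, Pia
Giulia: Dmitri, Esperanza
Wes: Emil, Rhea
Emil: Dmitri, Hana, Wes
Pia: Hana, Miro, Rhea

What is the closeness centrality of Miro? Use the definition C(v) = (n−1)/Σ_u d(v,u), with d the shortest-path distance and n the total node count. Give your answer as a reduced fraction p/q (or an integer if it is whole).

Distances from Miro: Dmitri:3, Emil:3, Esperanza:1, Giulia:2, Hana:2, Pia:1, Rhea:2, Wes:3. Sum = 17.
n = 9, so closeness = 8/17.

8/17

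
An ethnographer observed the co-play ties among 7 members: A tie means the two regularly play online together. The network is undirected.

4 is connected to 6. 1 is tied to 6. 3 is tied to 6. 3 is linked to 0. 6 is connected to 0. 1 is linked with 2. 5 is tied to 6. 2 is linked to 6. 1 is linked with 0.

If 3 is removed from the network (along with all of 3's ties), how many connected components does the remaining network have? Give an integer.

1

3's neighbors (0 and 6) remain reachable from one another through other ties, so the rest of the network stays in one piece.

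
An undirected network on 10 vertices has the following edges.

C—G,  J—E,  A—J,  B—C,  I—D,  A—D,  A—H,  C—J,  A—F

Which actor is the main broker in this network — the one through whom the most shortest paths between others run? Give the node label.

Unnormalized betweenness of each node: A:25, B:0, C:15, D:8, E:0, F:0, G:0, H:0, I:0, J:23.
A has the largest value, 25, making it the main broker — the node through which the most shortest paths run.

A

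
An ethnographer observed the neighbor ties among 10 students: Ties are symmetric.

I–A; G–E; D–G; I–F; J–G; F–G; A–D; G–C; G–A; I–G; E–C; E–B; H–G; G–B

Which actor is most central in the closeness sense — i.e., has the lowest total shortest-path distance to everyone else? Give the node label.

G

Farness (sum of distances to all others) for each node — A:15, B:16, C:16, D:16, E:15, F:16, G:9, H:17, I:15, J:17.
The smallest farness is 9, for G, so G has the highest closeness.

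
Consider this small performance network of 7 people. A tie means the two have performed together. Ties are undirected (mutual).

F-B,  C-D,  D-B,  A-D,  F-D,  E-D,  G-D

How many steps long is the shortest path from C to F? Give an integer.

One shortest route is C – D – F, which uses 2 edges, and C and F are not directly tied, so nothing shorter exists. So d(C,F) = 2.

2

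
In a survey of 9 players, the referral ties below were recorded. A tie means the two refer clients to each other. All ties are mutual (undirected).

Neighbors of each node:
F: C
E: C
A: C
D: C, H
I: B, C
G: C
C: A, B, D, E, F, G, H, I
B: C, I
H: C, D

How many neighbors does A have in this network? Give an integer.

A is directly tied to C. That is 1 neighbor, so the degree of A is 1.

1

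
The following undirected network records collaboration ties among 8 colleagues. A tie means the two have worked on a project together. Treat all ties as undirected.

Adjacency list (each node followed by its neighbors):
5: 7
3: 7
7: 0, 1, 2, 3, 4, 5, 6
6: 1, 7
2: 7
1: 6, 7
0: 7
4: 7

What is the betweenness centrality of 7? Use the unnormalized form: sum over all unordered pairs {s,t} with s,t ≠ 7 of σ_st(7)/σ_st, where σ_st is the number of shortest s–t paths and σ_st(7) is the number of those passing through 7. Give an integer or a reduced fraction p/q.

Pairs whose geodesics pass through 7 — 2–6: 1; 2–1: 1; 2–5: 1; 2–3: 1; 2–0: 1; 2–4: 1; 6–5: 1; 6–3: 1; 6–0: 1; 6–4: 1; 1–5: 1; 1–3: 1; 1–0: 1; 1–4: 1 … (+6 more pairs).
All other pairs contribute 0.
Summing the contributions gives betweenness(7) = 20.

20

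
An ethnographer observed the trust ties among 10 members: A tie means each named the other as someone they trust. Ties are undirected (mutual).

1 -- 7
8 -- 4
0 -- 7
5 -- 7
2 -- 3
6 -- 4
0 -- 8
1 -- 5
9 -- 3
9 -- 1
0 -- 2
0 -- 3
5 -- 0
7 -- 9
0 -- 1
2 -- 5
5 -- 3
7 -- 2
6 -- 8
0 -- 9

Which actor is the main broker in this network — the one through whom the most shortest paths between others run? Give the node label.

0

Unnormalized betweenness of each node: 0:39/2, 1:1/4, 2:1/4, 3:7/12, 4:0, 5:11/12, 6:0, 7:11/12, 8:14, 9:7/12.
0 has the largest value, 39/2, making it the main broker — the node through which the most shortest paths run.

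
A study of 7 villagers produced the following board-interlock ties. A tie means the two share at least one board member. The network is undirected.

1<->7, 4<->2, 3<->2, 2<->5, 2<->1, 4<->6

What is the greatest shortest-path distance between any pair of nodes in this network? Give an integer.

4

Eccentricity of each node (its greatest distance to any other): 1:3, 2:2, 3:3, 4:3, 5:3, 6:4, 7:4.
The maximum eccentricity is 4, realized for instance by the pair 6–7 via 6 – 4 – 2 – 1 – 7. So the diameter is 4.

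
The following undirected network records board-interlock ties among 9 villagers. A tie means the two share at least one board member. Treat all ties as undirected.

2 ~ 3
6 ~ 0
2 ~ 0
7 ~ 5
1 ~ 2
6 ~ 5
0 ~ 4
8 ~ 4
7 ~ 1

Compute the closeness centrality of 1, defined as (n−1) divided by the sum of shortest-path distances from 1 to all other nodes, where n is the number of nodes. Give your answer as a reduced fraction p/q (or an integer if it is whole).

4/9

Distances from 1: 0:2, 2:1, 3:2, 4:3, 5:2, 6:3, 7:1, 8:4. Sum = 18.
n = 9, so closeness = 8/18 = 4/9.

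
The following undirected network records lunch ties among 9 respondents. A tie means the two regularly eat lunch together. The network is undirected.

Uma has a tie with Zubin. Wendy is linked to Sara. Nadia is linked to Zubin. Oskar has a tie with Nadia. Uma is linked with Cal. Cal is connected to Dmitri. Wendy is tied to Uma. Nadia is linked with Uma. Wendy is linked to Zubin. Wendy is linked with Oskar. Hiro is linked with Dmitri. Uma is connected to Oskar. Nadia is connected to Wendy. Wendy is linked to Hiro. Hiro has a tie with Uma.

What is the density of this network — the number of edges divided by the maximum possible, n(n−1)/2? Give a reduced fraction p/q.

5/12

There are 15 edges and 9 nodes, so the maximum possible is C(9,2) = 36.
Density = 15/36 = 5/12.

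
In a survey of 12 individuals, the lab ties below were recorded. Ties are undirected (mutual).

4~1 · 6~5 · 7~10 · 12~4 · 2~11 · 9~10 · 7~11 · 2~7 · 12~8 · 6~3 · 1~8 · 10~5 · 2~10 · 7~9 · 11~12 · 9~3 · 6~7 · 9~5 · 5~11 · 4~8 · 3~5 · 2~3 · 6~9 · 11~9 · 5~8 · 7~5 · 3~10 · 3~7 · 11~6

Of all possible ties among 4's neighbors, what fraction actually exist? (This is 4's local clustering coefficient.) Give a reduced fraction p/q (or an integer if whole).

2/3

4's neighbors: 1, 8, and 12 (k = 3).
Possible neighbor pairs: C(3,2) = 3. Edges among them: 1–8, 8–12 → e = 2.
Clustering(4) = 2/3.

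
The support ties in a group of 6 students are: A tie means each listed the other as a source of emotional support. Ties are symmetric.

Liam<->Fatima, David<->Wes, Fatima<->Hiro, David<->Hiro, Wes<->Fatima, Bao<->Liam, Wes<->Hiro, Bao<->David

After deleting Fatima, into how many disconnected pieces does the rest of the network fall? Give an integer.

Fatima's neighbors (Hiro, Liam, and Wes) remain reachable from one another through other ties, so the rest of the network stays in one piece.

1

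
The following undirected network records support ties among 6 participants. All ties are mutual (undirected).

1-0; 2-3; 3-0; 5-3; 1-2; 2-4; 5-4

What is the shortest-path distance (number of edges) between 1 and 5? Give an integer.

3

One shortest route is 1 – 0 – 3 – 5, which uses 3 edges, and at distance 2 from 1 we only reach {3, 4}, which does not include 5. So d(1,5) = 3.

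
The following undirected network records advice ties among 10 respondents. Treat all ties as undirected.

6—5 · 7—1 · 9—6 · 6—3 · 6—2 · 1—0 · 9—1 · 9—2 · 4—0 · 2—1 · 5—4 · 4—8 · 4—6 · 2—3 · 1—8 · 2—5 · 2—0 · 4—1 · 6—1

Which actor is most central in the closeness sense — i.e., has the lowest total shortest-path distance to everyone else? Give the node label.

1

Farness (sum of distances to all others) for each node — 0:15, 1:11, 2:12, 3:18, 4:13, 5:16, 6:12, 7:19, 8:17, 9:15.
The smallest farness is 11, for 1, so 1 has the highest closeness.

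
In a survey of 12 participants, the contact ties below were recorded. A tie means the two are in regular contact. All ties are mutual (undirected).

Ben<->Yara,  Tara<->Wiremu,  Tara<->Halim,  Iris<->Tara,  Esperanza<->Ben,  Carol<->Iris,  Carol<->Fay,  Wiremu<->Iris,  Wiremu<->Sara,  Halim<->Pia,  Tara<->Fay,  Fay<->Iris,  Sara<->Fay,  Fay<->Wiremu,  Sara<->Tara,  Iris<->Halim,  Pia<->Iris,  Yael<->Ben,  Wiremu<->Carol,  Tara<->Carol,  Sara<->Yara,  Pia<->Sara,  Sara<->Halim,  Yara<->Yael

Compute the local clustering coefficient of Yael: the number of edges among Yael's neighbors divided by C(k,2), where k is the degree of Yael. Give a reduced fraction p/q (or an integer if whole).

1

Yael's neighbors: Ben and Yara (k = 2).
Possible neighbor pairs: C(2,2) = 1. Edges among them: Ben–Yara → e = 1.
Clustering(Yael) = 1/1.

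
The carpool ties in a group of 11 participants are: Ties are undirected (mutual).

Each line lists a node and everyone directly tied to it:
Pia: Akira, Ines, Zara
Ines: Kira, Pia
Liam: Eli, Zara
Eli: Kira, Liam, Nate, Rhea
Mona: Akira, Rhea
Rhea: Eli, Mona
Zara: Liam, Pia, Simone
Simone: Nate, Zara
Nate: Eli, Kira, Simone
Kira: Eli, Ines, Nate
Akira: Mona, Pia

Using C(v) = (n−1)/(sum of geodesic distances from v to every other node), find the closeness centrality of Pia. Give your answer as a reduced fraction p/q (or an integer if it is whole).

1/2

Distances from Pia: Akira:1, Eli:3, Ines:1, Kira:2, Liam:2, Mona:2, Nate:3, Rhea:3, Simone:2, Zara:1. Sum = 20.
n = 11, so closeness = 10/20 = 1/2.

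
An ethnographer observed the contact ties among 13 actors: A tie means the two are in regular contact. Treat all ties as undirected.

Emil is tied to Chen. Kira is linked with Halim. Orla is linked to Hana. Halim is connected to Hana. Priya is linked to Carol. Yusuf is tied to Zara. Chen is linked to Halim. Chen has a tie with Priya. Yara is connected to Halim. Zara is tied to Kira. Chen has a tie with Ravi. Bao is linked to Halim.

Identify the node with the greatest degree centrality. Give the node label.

Degrees — Bao:1, Carol:1, Chen:4, Emil:1, Halim:5, Hana:2, Kira:2, Orla:1, Priya:2, Ravi:1, Yara:1, Yusuf:1, Zara:2.
The maximum is 5, attained only by Halim.

Halim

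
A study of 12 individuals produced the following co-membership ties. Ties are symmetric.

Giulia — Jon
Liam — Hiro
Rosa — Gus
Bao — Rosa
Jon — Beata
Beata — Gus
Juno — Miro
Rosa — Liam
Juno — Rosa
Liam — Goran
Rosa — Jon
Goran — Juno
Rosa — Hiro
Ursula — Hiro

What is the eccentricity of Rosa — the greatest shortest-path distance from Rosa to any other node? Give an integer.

Distances from Rosa: Bao:1, Beata:2, Giulia:2, Goran:2, Gus:1, Hiro:1, Jon:1, Juno:1, Liam:1, Miro:2, Ursula:2.
The largest is 2 (to Giulia, Beata, Ursula, Goran, and Miro), so the eccentricity of Rosa is 2.

2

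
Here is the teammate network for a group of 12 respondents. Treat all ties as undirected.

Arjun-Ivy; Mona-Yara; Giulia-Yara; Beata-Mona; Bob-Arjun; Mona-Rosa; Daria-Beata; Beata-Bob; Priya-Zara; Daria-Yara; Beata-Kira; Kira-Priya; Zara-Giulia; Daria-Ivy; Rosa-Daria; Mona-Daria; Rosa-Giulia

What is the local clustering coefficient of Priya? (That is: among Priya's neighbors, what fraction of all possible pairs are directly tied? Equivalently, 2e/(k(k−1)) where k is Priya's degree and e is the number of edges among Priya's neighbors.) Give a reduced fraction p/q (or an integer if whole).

Priya's neighbors: Kira and Zara (k = 2).
Possible neighbor pairs: C(2,2) = 1. Edges among them: none → e = 0.
Clustering(Priya) = 0/1.

0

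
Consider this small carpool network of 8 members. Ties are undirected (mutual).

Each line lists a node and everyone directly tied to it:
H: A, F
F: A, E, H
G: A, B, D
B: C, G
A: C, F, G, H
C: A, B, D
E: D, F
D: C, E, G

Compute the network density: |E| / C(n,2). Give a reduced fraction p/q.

There are 11 edges and 8 nodes, so the maximum possible is C(8,2) = 28.
Density = 11/28.

11/28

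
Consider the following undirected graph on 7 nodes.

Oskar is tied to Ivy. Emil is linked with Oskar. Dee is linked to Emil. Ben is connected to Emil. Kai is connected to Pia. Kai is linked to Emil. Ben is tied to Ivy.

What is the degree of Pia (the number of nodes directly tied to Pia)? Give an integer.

1

Pia is directly tied to Kai. That is 1 neighbor, so the degree of Pia is 1.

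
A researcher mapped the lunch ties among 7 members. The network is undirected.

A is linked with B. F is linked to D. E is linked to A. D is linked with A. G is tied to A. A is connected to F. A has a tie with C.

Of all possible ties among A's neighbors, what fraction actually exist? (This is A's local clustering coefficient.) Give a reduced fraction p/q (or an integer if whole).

A's neighbors: B, C, D, E, F, and G (k = 6).
Possible neighbor pairs: C(6,2) = 15. Edges among them: D–F → e = 1.
Clustering(A) = 1/15.

1/15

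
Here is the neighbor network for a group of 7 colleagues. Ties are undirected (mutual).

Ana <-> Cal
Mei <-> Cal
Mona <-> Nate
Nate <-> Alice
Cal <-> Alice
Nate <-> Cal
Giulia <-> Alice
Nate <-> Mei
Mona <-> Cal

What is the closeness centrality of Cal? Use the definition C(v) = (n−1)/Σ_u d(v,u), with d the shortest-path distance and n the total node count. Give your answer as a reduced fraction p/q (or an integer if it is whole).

6/7

Distances from Cal: Alice:1, Ana:1, Giulia:2, Mei:1, Mona:1, Nate:1. Sum = 7.
n = 7, so closeness = 6/7.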